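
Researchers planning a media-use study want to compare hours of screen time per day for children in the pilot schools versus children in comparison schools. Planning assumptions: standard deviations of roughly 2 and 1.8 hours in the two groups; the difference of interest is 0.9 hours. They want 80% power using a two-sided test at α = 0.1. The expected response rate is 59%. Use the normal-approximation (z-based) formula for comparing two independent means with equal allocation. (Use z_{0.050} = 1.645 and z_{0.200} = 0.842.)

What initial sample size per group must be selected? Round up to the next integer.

n = 94 per group

n = (z_{α/2} + z_β)² · (σ₁² + σ₂²) / δ²
  = (1.645 + 0.842)² · (2² + 1.8² = 7.24) / 0.9²
  = 6.1852 · 7.24 / 0.81
  = 55.28
Adjust for 59% response: 55.28 / 0.59 = 93.70.
Round up → n = 94 per group.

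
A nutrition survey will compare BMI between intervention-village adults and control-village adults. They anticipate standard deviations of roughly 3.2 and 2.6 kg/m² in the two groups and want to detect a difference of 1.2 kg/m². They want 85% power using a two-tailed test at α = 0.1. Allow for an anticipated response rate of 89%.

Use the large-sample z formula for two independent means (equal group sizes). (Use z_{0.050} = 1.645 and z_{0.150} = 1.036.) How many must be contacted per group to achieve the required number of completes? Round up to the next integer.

n = 96 per group

n = (z_{α/2} + z_β)² · (σ₁² + σ₂²) / δ²
  = (1.645 + 1.036)² · (3.2² + 2.6² = 17) / 1.2²
  = 7.1878 · 17 / 1.44
  = 84.86
Adjust for 89% response: 84.86 / 0.89 = 95.34.
Round up → n = 96 per group.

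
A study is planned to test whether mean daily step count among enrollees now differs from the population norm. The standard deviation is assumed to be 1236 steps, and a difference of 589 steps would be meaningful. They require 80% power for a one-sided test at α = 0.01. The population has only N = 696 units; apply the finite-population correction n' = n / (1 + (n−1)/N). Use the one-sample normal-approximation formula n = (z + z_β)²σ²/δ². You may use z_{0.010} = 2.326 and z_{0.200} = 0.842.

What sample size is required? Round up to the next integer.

n = 42

n = (z_α + z_β)² · σ² / δ²
  = (2.326 + 0.842)² · 1236² / 589²
  = 10.0362 · 1527696 / 346921
  = 44.20
Finite-population correction (N = 696): 44.20 / (1 + (44.20 − 1)/696) = 41.61.
Round up → n = 42.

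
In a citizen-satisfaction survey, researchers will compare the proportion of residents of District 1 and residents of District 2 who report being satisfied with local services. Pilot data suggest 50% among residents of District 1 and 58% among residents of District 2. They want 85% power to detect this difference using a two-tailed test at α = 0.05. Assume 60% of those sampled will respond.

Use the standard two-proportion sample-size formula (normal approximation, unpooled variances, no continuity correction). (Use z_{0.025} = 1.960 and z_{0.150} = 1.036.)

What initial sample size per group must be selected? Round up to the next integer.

n = 1154 per group

n = (z_{α/2} + z_β)² · [p₁(1−p₁) + p₂(1−p₂)] / (p₁ − p₂)²
  = (1.960 + 1.036)² · (0.50·0.50 + 0.58·0.42) / (-0.08)²
  = (2.996)² · (0.2500 + 0.2436) / 0.0064
  = 8.9760 · 0.4936 / 0.0064
  = 692.28
Adjust for 60% response: 692.28 / 0.60 = 1153.79.
Round up → n = 1154 per group.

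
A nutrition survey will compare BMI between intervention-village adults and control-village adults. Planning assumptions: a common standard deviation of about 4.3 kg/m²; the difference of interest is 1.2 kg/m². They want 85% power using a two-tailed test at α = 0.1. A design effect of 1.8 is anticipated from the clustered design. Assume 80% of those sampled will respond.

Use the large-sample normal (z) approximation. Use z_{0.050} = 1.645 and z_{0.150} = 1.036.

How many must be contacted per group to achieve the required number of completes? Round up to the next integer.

n = (z_{α/2} + z_β)² · (σ₁² + σ₂²) / δ²
  = (1.645 + 1.036)² · (2·4.3² = 36.98) / 1.2²
  = 7.1878 · 36.98 / 1.44
  = 184.59
Design effect: 1.8 × 184.59 = 332.25.
Adjust for 80% response: 332.25 / 0.80 = 415.32.
Round up → n = 416 per group.

n = 416 per group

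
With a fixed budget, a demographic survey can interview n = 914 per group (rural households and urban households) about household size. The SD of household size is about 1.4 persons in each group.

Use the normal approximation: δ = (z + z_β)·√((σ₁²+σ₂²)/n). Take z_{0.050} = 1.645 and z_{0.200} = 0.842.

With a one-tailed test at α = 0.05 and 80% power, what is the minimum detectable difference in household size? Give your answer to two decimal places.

Minimum detectable difference ≈ 0.16 persons

δ = (z_α + z_β) · √((σ₁²+σ₂²)/n)
  = (1.645 + 0.842) · √(3.92/914)
  = 2.487 · √0.00429
  = 2.487 · 0.0655
  = 0.1629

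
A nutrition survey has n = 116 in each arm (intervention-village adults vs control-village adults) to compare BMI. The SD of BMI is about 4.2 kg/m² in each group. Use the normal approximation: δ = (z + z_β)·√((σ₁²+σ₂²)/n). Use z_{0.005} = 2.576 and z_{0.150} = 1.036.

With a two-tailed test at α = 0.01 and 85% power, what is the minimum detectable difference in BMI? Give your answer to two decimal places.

Minimum detectable difference ≈ 1.99 kg/m²

δ = (z_{α/2} + z_β) · √((σ₁²+σ₂²)/n)
  = (2.576 + 1.036) · √(35.28/116)
  = 3.612 · √0.30414
  = 3.612 · 0.5515
  = 1.9920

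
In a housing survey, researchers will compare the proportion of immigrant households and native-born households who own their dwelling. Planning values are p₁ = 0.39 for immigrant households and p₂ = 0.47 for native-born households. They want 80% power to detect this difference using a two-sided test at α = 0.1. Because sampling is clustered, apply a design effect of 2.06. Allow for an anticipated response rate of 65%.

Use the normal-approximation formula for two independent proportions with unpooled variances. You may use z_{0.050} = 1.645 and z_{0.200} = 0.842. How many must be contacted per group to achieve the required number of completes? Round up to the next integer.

n = 1492 per group

n = (z_{α/2} + z_β)² · [p₁(1−p₁) + p₂(1−p₂)] / (p₁ − p₂)²
  = (1.645 + 0.842)² · (0.39·0.61 + 0.47·0.53) / (-0.08)²
  = (2.487)² · (0.2379 + 0.2491) / 0.0064
  = 6.1852 · 0.4870 / 0.0064
  = 470.65
Design effect: 2.06 × 470.65 = 969.54.
Adjust for 65% response: 969.54 / 0.65 = 1491.61.
Round up → n = 1492 per group.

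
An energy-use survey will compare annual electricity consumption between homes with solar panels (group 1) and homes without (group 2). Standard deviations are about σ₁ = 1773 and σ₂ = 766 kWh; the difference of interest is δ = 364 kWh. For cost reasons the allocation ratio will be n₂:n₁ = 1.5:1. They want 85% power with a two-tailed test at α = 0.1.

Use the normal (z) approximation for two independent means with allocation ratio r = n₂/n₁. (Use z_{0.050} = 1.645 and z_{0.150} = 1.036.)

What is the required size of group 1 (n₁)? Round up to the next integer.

n₁ = (z_{α/2} + z_β)² · (σ₁² + σ₂²/r) / δ²
   = (1.645 + 1.036)² · (1773² + 766²/1.5) / 364²
   = 7.1878 · (3143529 + 391170.7) / 132496
   = 7.1878 · 3534699.7 / 132496
   = 191.75
Round up → n₁ = 192; n₂ = r·n₁ = 1.5 × 192 = 288.

n₁ = 192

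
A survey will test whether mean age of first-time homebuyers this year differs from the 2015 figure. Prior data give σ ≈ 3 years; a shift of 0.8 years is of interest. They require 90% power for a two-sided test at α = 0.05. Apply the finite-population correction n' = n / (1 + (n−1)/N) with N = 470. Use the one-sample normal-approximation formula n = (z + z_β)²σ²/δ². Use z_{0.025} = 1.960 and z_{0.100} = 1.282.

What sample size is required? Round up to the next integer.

n = 113

n = (z_{α/2} + z_β)² · σ² / δ²
  = (1.960 + 1.282)² · 3² / 0.8²
  = 10.5106 · 9 / 0.64
  = 147.80
Finite-population correction (N = 470): 147.80 / (1 + (147.80 − 1)/470) = 112.63.
Round up → n = 113.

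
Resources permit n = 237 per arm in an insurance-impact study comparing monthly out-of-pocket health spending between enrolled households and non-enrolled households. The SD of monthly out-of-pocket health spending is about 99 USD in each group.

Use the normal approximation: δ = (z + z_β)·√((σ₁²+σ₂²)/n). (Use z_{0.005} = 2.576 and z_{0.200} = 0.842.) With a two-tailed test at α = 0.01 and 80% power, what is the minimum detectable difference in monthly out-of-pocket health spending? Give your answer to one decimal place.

Minimum detectable difference ≈ 31.1 USD

δ = (z_{α/2} + z_β) · √((σ₁²+σ₂²)/n)
  = (2.576 + 0.842) · √(19602/237)
  = 3.418 · √82.7089
  = 3.418 · 9.0944
  = 31.0848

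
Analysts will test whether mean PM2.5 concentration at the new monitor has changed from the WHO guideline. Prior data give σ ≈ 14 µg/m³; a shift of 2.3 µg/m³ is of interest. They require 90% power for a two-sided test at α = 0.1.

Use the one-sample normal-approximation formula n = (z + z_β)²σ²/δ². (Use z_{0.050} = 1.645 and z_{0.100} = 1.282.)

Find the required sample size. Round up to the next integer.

n = (z_{α/2} + z_β)² · σ² / δ²
  = (1.645 + 1.282)² · 14² / 2.3²
  = 8.5673 · 196 / 5.29
  = 317.43
Round up → n = 318.

n = 318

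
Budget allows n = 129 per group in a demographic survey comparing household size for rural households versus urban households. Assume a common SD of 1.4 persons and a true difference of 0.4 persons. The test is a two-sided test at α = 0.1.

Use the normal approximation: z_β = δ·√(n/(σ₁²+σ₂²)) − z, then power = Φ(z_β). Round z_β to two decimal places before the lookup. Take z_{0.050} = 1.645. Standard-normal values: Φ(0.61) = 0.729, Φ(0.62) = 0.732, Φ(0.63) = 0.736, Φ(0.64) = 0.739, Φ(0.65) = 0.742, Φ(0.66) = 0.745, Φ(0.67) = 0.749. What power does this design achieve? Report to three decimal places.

Power ≈ 0.742

z_β = δ·√(n/(σ₁²+σ₂²)) − z_{α/2}
    = 0.4 · √(129/3.92) − 1.645
    = 0.4 · 5.73656 − 1.645
    = 2.2946 − 1.645 = 0.6496 → 0.65
Power = Φ(0.65) = 0.742.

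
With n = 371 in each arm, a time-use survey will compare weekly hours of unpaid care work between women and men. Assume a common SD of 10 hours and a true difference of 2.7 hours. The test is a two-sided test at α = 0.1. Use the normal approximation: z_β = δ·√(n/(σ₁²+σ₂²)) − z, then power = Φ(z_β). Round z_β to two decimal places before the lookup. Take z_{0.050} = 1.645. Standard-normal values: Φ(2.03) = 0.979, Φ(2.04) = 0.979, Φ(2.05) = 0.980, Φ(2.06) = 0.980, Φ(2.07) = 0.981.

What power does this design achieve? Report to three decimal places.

Power ≈ 0.979

z_β = δ·√(n/(σ₁²+σ₂²)) − z_{α/2}
    = 2.7 · √(371/200) − 1.645
    = 2.7 · 1.36198 − 1.645
    = 3.6774 − 1.645 = 2.0324 → 2.03
Power = Φ(2.03) = 0.979.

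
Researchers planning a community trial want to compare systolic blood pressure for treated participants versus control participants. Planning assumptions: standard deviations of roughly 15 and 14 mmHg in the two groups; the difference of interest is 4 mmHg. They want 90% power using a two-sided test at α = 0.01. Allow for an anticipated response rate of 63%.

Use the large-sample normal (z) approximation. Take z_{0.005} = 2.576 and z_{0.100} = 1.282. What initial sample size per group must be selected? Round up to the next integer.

n = 622 per group

n = (z_{α/2} + z_β)² · (σ₁² + σ₂²) / δ²
  = (2.576 + 1.282)² · (15² + 14² = 421) / 4²
  = 14.8842 · 421 / 16
  = 391.64
Adjust for 63% response: 391.64 / 0.63 = 621.65.
Round up → n = 622 per group.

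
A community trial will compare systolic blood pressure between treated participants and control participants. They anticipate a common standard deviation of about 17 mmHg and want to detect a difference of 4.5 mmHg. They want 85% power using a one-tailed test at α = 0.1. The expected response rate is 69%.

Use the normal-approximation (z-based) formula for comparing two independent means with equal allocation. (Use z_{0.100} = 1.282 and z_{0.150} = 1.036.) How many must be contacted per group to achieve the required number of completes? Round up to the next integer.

n = 223 per group

n = (z_α + z_β)² · (σ₁² + σ₂²) / δ²
  = (1.282 + 1.036)² · (2·17² = 578) / 4.5²
  = 5.3731 · 578 / 20.25
  = 153.37
Adjust for 69% response: 153.37 / 0.69 = 222.27.
Round up → n = 223 per group.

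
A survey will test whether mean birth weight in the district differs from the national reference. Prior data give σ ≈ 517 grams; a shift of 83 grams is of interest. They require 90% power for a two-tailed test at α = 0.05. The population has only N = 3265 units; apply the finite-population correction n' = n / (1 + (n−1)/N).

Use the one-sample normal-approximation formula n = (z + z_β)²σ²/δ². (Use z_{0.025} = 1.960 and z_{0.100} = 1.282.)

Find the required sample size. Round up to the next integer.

n = (z_{α/2} + z_β)² · σ² / δ²
  = (1.960 + 1.282)² · 517² / 83²
  = 10.5106 · 267289 / 6889
  = 407.80
Finite-population correction (N = 3265): 407.80 / (1 + (407.80 − 1)/3265) = 362.62.
Round up → n = 363.

n = 363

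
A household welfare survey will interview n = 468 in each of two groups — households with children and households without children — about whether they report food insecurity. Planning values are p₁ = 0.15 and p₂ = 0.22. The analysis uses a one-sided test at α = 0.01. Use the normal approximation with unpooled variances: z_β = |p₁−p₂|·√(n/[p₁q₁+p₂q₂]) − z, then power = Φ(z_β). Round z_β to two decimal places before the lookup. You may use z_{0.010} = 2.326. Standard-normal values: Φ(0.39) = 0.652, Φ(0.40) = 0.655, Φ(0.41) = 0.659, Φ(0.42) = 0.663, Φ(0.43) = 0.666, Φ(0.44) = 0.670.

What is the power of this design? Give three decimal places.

Power ≈ 0.670

z_β = |p₁−p₂|·√(n/[p₁q₁+p₂q₂]) − z_α
    = 0.07 · √(468/0.2991) − 2.326
    = 0.07 · 39.5562 − 2.326
    = 2.7689 − 2.326 = 0.4429 → 0.44
Power = Φ(0.44) = 0.670.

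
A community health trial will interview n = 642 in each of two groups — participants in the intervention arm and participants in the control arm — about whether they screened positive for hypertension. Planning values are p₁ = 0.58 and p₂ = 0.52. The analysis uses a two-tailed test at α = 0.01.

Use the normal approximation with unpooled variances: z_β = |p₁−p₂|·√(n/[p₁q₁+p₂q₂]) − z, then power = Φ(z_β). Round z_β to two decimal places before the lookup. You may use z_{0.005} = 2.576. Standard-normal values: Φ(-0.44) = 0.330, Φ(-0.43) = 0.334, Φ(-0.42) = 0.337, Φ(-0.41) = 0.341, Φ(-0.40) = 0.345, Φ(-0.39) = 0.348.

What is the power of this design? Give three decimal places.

z_β = |p₁−p₂|·√(n/[p₁q₁+p₂q₂]) − z_{α/2}
    = 0.06 · √(642/0.4932) − 2.576
    = 0.06 · 36.0791 − 2.576
    = 2.1647 − 2.576 = -0.4113 → -0.41
Power = Φ(-0.41) = 0.341.

Power ≈ 0.341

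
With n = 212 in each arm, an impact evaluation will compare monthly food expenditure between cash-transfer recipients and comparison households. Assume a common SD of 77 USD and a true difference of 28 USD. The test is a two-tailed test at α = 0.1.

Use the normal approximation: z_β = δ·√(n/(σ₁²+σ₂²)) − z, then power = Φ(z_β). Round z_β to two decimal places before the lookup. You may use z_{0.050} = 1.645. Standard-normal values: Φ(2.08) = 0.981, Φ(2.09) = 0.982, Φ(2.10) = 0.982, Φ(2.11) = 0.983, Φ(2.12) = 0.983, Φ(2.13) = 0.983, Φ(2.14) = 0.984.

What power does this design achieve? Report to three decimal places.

z_β = δ·√(n/(σ₁²+σ₂²)) − z_{α/2}
    = 28 · √(212/11858) − 1.645
    = 28 · 0.13371 − 1.645
    = 3.7439 − 1.645 = 2.0989 → 2.10
Power = Φ(2.10) = 0.982.

Power ≈ 0.982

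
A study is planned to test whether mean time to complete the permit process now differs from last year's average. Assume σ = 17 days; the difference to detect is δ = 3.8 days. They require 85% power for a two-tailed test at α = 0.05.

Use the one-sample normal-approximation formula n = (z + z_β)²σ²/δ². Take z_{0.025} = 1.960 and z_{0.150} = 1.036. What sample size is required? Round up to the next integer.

n = 180

n = (z_{α/2} + z_β)² · σ² / δ²
  = (1.960 + 1.036)² · 17² / 3.8²
  = 8.9760 · 289 / 14.44
  = 179.64
Round up → n = 180.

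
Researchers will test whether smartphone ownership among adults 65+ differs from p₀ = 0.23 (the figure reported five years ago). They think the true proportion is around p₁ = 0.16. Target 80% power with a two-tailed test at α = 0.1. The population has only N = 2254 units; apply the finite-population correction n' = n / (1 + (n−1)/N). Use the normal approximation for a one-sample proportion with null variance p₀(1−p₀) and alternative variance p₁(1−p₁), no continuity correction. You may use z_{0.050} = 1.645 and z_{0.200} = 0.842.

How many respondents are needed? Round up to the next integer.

n = 188

n = [z_{α/2}·√(p₀q₀) + z_β·√(p₁q₁)]² / (p₁ − p₀)²
  = [1.645·√(0.23·0.77) + 0.842·√(0.16·0.84)]² / (-0.07)²
  = [1.645·0.4208 + 0.842·0.3666]² / 0.0049
  = [1.0010]² / 0.0049
  = 204.47
Finite-population correction (N = 2254): 204.47 / (1 + (204.47 − 1)/2254) = 187.54.
Round up → n = 188.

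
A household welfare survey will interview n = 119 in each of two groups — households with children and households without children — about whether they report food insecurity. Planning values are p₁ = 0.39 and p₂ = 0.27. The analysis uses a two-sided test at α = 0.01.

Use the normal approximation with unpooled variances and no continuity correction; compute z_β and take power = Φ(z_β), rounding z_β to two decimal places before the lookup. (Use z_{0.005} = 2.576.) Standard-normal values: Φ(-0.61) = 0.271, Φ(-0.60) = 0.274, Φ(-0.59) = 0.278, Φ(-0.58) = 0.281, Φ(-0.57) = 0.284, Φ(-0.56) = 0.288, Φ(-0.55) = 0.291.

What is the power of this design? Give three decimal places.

z_β = |p₁−p₂|·√(n/[p₁q₁+p₂q₂]) − z_{α/2}
    = 0.12 · √(119/0.4350) − 2.576
    = 0.12 · 16.5397 − 2.576
    = 1.9848 − 2.576 = -0.5912 → -0.59
Power = Φ(-0.59) = 0.278.

Power ≈ 0.278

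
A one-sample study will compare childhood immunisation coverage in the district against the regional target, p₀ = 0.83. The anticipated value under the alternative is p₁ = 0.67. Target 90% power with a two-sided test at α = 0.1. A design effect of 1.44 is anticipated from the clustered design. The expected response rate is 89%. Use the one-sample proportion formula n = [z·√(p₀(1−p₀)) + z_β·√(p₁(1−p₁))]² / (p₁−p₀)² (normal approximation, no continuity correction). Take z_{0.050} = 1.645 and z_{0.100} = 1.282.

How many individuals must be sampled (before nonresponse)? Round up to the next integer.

n = 95

n = [z_{α/2}·√(p₀q₀) + z_β·√(p₁q₁)]² / (p₁ − p₀)²
  = [1.645·√(0.83·0.17) + 1.282·√(0.67·0.33)]² / (-0.16)²
  = [1.645·0.3756 + 1.282·0.4702]² / 0.0256
  = [1.2207]² / 0.0256
  = 58.21
Design effect: 1.44 × 58.21 = 83.82.
Adjust for 89% response: 83.82 / 0.89 = 94.18.
Round up → n = 95.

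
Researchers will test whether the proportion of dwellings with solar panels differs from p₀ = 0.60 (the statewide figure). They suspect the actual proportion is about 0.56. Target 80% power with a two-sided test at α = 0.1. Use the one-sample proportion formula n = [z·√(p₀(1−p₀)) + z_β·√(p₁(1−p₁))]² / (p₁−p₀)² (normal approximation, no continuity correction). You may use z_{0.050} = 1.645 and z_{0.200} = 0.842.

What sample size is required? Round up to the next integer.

n = [z_{α/2}·√(p₀q₀) + z_β·√(p₁q₁)]² / (p₁ − p₀)²
  = [1.645·√(0.60·0.40) + 0.842·√(0.56·0.44)]² / (-0.04)²
  = [1.645·0.4899 + 0.842·0.4964]² / 0.0016
  = [1.2238]² / 0.0016
  = 936.12
Round up → n = 937.

n = 937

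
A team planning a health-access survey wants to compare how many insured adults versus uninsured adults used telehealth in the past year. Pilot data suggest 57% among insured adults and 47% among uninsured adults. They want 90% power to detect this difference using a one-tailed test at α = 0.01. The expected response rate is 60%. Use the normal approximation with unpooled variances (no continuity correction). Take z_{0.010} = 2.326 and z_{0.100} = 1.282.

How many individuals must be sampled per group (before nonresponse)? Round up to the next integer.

n = (z_α + z_β)² · [p₁(1−p₁) + p₂(1−p₂)] / (p₁ − p₂)²
  = (2.326 + 1.282)² · (0.57·0.43 + 0.47·0.53) / (0.10)²
  = (3.608)² · (0.2451 + 0.2491) / 0.0100
  = 13.0177 · 0.4942 / 0.0100
  = 643.33
Adjust for 60% response: 643.33 / 0.60 = 1072.22.
Round up → n = 1073 per group.

n = 1073 per group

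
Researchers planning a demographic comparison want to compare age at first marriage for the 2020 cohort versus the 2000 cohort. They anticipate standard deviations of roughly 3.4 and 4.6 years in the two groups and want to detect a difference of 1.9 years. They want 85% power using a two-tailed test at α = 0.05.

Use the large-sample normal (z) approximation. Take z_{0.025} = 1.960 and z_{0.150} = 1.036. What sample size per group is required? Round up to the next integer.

n = (z_{α/2} + z_β)² · (σ₁² + σ₂²) / δ²
  = (1.960 + 1.036)² · (3.4² + 4.6² = 32.72) / 1.9²
  = 8.9760 · 32.72 / 3.61
  = 81.36
Round up → n = 82 per group.

n = 82 per group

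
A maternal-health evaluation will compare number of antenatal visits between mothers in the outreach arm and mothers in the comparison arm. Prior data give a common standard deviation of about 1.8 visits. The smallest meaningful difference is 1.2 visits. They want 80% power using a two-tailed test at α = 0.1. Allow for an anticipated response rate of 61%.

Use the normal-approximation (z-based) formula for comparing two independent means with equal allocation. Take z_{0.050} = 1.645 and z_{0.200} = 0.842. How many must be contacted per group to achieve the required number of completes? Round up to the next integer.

n = (z_{α/2} + z_β)² · (σ₁² + σ₂²) / δ²
  = (1.645 + 0.842)² · (2·1.8² = 6.48) / 1.2²
  = 6.1852 · 6.48 / 1.44
  = 27.83
Adjust for 61% response: 27.83 / 0.61 = 45.63.
Round up → n = 46 per group.

n = 46 per group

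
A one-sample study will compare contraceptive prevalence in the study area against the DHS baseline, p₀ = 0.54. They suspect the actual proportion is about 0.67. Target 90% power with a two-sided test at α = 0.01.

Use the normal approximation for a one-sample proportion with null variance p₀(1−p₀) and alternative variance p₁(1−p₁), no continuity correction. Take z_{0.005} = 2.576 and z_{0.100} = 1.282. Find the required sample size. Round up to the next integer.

n = [z_{α/2}·√(p₀q₀) + z_β·√(p₁q₁)]² / (p₁ − p₀)²
  = [2.576·√(0.54·0.46) + 1.282·√(0.67·0.33)]² / (0.13)²
  = [2.576·0.4984 + 1.282·0.4702]² / 0.0169
  = [1.8867]² / 0.0169
  = 210.63
Round up → n = 211.

n = 211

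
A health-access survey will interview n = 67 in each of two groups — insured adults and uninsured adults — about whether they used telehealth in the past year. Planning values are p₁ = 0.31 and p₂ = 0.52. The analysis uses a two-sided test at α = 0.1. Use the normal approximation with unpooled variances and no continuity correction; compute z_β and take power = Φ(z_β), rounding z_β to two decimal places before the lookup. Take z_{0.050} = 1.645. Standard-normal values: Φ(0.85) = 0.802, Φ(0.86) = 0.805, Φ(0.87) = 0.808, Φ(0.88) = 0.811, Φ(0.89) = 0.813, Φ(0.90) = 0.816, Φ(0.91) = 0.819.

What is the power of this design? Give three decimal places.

z_β = |p₁−p₂|·√(n/[p₁q₁+p₂q₂]) − z_{α/2}
    = 0.21 · √(67/0.4635) − 1.645
    = 0.21 · 12.0230 − 1.645
    = 2.5248 − 1.645 = 0.8798 → 0.88
Power = Φ(0.88) = 0.811.

Power ≈ 0.811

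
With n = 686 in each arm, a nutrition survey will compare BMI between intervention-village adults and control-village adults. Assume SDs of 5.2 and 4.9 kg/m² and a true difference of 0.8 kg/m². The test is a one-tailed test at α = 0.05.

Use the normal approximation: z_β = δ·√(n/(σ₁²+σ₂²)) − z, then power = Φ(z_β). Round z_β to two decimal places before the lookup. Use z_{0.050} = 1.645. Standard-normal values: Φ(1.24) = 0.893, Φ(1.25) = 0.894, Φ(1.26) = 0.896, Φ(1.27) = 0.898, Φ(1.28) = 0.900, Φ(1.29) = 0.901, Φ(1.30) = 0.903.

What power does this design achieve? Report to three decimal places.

Power ≈ 0.901

z_β = δ·√(n/(σ₁²+σ₂²)) − z_α
    = 0.8 · √(686/51.05) − 1.645
    = 0.8 · 3.66576 − 1.645
    = 2.9326 − 1.645 = 1.2876 → 1.29
Power = Φ(1.29) = 0.901.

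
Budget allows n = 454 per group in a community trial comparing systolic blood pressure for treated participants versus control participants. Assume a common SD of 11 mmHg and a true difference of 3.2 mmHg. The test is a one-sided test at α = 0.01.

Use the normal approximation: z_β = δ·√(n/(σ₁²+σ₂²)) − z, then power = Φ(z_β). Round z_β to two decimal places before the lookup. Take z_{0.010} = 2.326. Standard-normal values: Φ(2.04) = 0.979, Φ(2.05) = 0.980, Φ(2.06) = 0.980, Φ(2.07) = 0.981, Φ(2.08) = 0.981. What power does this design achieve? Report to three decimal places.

z_β = δ·√(n/(σ₁²+σ₂²)) − z_α
    = 3.2 · √(454/242) − 2.326
    = 3.2 · 1.36968 − 2.326
    = 4.3830 − 2.326 = 2.0570 → 2.06
Power = Φ(2.06) = 0.980.

Power ≈ 0.980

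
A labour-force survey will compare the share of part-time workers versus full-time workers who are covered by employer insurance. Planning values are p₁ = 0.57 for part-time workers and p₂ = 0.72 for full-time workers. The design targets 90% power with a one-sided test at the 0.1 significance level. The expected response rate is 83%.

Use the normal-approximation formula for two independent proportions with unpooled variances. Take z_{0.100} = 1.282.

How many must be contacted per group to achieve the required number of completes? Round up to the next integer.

n = 158 per group

n = (z_α + z_β)² · [p₁(1−p₁) + p₂(1−p₂)] / (p₁ − p₂)²
  = (1.282 + 1.282)² · (0.57·0.43 + 0.72·0.28) / (-0.15)²
  = (2.564)² · (0.2451 + 0.2016) / 0.0225
  = 6.5741 · 0.4467 / 0.0225
  = 130.52
Adjust for 83% response: 130.52 / 0.83 = 157.25.
Round up → n = 158 per group.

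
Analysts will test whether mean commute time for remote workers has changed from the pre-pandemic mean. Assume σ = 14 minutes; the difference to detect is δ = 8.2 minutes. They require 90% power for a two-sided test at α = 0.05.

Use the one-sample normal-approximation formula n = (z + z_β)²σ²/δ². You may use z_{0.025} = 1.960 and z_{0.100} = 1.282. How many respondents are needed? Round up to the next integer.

n = 31

n = (z_{α/2} + z_β)² · σ² / δ²
  = (1.960 + 1.282)² · 14² / 8.2²
  = 10.5106 · 196 / 67.24
  = 30.64
Round up → n = 31.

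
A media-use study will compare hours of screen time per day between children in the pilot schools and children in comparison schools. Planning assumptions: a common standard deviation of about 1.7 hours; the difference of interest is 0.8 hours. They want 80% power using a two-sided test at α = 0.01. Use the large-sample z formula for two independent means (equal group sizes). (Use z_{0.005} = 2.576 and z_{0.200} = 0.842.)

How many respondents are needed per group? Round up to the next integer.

n = 106 per group

n = (z_{α/2} + z_β)² · (σ₁² + σ₂²) / δ²
  = (2.576 + 0.842)² · (2·1.7² = 5.78) / 0.8²
  = 11.6827 · 5.78 / 0.64
  = 105.51
Round up → n = 106 per group.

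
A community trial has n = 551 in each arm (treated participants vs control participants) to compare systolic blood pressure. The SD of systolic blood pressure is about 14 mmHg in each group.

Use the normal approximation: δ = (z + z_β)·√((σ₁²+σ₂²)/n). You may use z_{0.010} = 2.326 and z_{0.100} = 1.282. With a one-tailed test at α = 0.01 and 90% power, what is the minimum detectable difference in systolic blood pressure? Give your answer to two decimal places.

δ = (z_α + z_β) · √((σ₁²+σ₂²)/n)
  = (2.326 + 1.282) · √(392/551)
  = 3.608 · √0.71143
  = 3.608 · 0.8435
  = 3.0432

Minimum detectable difference ≈ 3.04 mmHg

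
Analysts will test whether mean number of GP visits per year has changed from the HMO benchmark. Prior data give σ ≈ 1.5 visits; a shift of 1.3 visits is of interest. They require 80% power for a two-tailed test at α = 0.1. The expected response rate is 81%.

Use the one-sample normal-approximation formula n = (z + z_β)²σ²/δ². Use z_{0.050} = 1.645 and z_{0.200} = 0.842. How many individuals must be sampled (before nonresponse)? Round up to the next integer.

n = 11

n = (z_{α/2} + z_β)² · σ² / δ²
  = (1.645 + 0.842)² · 1.5² / 1.3²
  = 6.1852 · 2.25 / 1.69
  = 8.23
Adjust for 81% response: 8.23 / 0.81 = 10.17.
Round up → n = 11.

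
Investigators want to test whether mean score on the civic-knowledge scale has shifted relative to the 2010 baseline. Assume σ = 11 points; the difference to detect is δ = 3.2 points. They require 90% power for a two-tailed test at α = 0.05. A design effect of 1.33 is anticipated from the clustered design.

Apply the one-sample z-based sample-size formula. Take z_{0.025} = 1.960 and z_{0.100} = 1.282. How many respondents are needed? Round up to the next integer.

n = 166

n = (z_{α/2} + z_β)² · σ² / δ²
  = (1.960 + 1.282)² · 11² / 3.2²
  = 10.5106 · 121 / 10.24
  = 124.20
Design effect: 1.33 × 124.20 = 165.18.
Round up → n = 166.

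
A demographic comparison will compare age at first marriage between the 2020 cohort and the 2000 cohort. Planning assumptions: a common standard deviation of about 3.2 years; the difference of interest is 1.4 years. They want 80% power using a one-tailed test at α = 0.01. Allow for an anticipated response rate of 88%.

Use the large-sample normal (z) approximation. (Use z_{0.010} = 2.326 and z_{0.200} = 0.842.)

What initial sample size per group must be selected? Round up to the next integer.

n = (z_α + z_β)² · (σ₁² + σ₂²) / δ²
  = (2.326 + 0.842)² · (2·3.2² = 20.48) / 1.4²
  = 10.0362 · 20.48 / 1.96
  = 104.87
Adjust for 88% response: 104.87 / 0.88 = 119.17.
Round up → n = 120 per group.

n = 120 per group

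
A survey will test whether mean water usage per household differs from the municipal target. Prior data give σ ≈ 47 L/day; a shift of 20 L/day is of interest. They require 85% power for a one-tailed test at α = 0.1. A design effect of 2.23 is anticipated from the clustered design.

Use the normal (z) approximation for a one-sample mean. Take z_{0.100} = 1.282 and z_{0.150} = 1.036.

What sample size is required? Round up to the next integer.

n = 67

n = (z_α + z_β)² · σ² / δ²
  = (1.282 + 1.036)² · 47² / 20²
  = 5.3731 · 2209 / 400
  = 29.67
Design effect: 2.23 × 29.67 = 66.17.
Round up → n = 67.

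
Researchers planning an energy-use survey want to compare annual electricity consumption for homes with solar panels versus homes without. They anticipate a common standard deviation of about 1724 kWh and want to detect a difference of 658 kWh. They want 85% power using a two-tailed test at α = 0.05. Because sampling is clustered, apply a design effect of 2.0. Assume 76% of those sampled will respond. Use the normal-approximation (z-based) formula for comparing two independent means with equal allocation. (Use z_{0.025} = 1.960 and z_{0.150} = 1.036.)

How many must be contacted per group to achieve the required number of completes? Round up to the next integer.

n = 325 per group

n = (z_{α/2} + z_β)² · (σ₁² + σ₂²) / δ²
  = (1.960 + 1.036)² · (2·1724² = 5944352) / 658²
  = 8.9760 · 5944352 / 432964
  = 123.24
Design effect: 2.0 × 123.24 = 246.47.
Adjust for 76% response: 246.47 / 0.76 = 324.30.
Round up → n = 325 per group.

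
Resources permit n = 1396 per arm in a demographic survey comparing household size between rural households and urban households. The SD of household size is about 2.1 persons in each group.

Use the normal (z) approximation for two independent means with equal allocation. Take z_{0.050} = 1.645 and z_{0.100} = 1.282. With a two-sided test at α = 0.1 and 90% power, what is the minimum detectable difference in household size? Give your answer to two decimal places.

Minimum detectable difference ≈ 0.23 persons

δ = (z_{α/2} + z_β) · √((σ₁²+σ₂²)/n)
  = (1.645 + 1.282) · √(8.82/1396)
  = 2.927 · √0.00632
  = 2.927 · 0.0795
  = 0.2327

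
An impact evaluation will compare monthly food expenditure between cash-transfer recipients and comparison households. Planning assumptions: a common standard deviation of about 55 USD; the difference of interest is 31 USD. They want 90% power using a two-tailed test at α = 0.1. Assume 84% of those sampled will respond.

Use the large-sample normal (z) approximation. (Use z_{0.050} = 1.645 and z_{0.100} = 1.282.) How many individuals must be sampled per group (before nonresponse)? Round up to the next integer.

n = 65 per group

n = (z_{α/2} + z_β)² · (σ₁² + σ₂²) / δ²
  = (1.645 + 1.282)² · (2·55² = 6050) / 31²
  = 8.5673 · 6050 / 961
  = 53.94
Adjust for 84% response: 53.94 / 0.84 = 64.21.
Round up → n = 65 per group.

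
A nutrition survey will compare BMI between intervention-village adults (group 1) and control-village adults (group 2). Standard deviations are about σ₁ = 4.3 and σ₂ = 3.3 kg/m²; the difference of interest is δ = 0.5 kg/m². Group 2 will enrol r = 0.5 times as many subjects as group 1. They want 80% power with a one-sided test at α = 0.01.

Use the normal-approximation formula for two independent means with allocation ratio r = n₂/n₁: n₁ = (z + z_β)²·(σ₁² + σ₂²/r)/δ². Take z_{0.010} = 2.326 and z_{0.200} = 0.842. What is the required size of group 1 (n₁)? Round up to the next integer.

n₁ = (z_α + z_β)² · (σ₁² + σ₂²/r) / δ²
   = (2.326 + 0.842)² · (4.3² + 3.3²/0.5) / 0.5²
   = 10.0362 · (18.49 + 21.78) / 0.25
   = 10.0362 · 40.27 / 0.25
   = 1616.63
Round up → n₁ = 1617; n₂ = r·n₁ = 0.5 × 1617 = 809.

n₁ = 1617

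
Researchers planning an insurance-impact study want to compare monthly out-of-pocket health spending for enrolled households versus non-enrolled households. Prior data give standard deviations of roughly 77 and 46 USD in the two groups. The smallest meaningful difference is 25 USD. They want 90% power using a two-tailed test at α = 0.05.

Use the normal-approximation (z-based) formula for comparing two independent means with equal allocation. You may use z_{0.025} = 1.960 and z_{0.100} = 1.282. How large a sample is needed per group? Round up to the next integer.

n = 136 per group

n = (z_{α/2} + z_β)² · (σ₁² + σ₂²) / δ²
  = (1.960 + 1.282)² · (77² + 46² = 8045) / 25²
  = 10.5106 · 8045 / 625
  = 135.29
Round up → n = 136 per group.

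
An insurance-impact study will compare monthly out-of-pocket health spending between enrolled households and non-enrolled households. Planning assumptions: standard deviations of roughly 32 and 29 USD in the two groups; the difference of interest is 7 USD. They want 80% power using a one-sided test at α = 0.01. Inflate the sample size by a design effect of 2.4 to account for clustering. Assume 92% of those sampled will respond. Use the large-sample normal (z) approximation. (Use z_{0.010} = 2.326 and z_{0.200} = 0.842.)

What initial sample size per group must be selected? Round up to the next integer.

n = (z_α + z_β)² · (σ₁² + σ₂²) / δ²
  = (2.326 + 0.842)² · (32² + 29² = 1865) / 7²
  = 10.0362 · 1865 / 49
  = 381.99
Design effect: 2.4 × 381.99 = 916.78.
Adjust for 92% response: 916.78 / 0.92 = 996.50.
Round up → n = 997 per group.

n = 997 per group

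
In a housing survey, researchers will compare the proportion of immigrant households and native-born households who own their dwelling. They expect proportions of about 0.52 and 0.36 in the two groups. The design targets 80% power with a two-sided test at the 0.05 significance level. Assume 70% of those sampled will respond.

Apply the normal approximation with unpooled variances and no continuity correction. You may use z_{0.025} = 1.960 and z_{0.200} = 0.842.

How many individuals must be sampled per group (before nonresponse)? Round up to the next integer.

n = 211 per group

n = (z_{α/2} + z_β)² · [p₁(1−p₁) + p₂(1−p₂)] / (p₁ − p₂)²
  = (1.960 + 0.842)² · (0.52·0.48 + 0.36·0.64) / (0.16)²
  = (2.802)² · (0.2496 + 0.2304) / 0.0256
  = 7.8512 · 0.4800 / 0.0256
  = 147.21
Adjust for 70% response: 147.21 / 0.70 = 210.30.
Round up → n = 211 per group.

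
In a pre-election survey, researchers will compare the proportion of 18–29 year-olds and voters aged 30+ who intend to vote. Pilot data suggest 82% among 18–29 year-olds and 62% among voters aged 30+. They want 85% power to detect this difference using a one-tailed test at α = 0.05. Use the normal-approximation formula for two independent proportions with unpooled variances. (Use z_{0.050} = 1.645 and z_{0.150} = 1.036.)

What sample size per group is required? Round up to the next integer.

n = (z_α + z_β)² · [p₁(1−p₁) + p₂(1−p₂)] / (p₁ − p₂)²
  = (1.645 + 1.036)² · (0.82·0.18 + 0.62·0.38) / (0.20)²
  = (2.681)² · (0.1476 + 0.2356) / 0.0400
  = 7.1878 · 0.3832 / 0.0400
  = 68.86
Round up → n = 69 per group.

n = 69 per group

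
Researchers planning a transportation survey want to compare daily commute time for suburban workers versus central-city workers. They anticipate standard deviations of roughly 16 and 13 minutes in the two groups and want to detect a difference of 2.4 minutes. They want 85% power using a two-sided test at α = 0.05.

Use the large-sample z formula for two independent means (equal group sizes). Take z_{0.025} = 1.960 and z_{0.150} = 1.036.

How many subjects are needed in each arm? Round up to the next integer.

n = 663 per group

n = (z_{α/2} + z_β)² · (σ₁² + σ₂²) / δ²
  = (1.960 + 1.036)² · (16² + 13² = 425) / 2.4²
  = 8.9760 · 425 / 5.76
  = 662.29
Round up → n = 663 per group.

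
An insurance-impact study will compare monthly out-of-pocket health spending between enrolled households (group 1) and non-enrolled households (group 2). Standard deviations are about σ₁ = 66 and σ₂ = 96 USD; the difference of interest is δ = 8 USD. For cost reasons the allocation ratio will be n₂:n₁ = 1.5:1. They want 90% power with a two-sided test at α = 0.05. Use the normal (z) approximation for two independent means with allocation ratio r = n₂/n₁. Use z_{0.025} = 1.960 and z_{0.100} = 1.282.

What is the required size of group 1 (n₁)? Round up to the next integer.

n₁ = 1725

n₁ = (z_{α/2} + z_β)² · (σ₁² + σ₂²/r) / δ²
   = (1.960 + 1.282)² · (66² + 96²/1.5) / 8²
   = 10.5106 · (4356 + 6144) / 64
   = 10.5106 · 10500 / 64
   = 1724.39
Round up → n₁ = 1725; n₂ = r·n₁ = 1.5 × 1725 = 2588.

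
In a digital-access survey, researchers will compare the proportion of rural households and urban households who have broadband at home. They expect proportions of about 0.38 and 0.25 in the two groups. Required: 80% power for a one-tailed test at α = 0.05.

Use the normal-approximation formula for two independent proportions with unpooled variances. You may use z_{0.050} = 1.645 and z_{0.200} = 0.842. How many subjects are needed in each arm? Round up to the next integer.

n = 155 per group

n = (z_α + z_β)² · [p₁(1−p₁) + p₂(1−p₂)] / (p₁ − p₂)²
  = (1.645 + 0.842)² · (0.38·0.62 + 0.25·0.75) / (0.13)²
  = (2.487)² · (0.2356 + 0.1875) / 0.0169
  = 6.1852 · 0.4231 / 0.0169
  = 154.85
Round up → n = 155 per group.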